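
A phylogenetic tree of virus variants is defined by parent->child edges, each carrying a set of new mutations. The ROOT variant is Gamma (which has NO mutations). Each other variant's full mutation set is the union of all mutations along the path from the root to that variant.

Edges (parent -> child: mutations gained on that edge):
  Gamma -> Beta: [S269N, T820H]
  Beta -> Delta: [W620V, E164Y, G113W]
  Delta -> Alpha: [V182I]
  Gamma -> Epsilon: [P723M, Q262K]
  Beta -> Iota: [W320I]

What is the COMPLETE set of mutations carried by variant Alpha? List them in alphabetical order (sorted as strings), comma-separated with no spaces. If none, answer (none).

At Gamma: gained [] -> total []
At Beta: gained ['S269N', 'T820H'] -> total ['S269N', 'T820H']
At Delta: gained ['W620V', 'E164Y', 'G113W'] -> total ['E164Y', 'G113W', 'S269N', 'T820H', 'W620V']
At Alpha: gained ['V182I'] -> total ['E164Y', 'G113W', 'S269N', 'T820H', 'V182I', 'W620V']

Answer: E164Y,G113W,S269N,T820H,V182I,W620V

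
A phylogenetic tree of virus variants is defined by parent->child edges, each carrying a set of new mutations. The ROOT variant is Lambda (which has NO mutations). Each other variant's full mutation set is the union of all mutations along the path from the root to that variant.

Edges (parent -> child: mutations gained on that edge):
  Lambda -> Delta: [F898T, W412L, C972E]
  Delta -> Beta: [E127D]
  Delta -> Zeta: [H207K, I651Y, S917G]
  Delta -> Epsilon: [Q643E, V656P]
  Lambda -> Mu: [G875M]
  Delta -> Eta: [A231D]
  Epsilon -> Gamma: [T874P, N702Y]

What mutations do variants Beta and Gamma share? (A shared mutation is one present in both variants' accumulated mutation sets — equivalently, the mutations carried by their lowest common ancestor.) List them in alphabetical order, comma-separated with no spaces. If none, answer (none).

Accumulating mutations along path to Beta:
  At Lambda: gained [] -> total []
  At Delta: gained ['F898T', 'W412L', 'C972E'] -> total ['C972E', 'F898T', 'W412L']
  At Beta: gained ['E127D'] -> total ['C972E', 'E127D', 'F898T', 'W412L']
Mutations(Beta) = ['C972E', 'E127D', 'F898T', 'W412L']
Accumulating mutations along path to Gamma:
  At Lambda: gained [] -> total []
  At Delta: gained ['F898T', 'W412L', 'C972E'] -> total ['C972E', 'F898T', 'W412L']
  At Epsilon: gained ['Q643E', 'V656P'] -> total ['C972E', 'F898T', 'Q643E', 'V656P', 'W412L']
  At Gamma: gained ['T874P', 'N702Y'] -> total ['C972E', 'F898T', 'N702Y', 'Q643E', 'T874P', 'V656P', 'W412L']
Mutations(Gamma) = ['C972E', 'F898T', 'N702Y', 'Q643E', 'T874P', 'V656P', 'W412L']
Intersection: ['C972E', 'E127D', 'F898T', 'W412L'] ∩ ['C972E', 'F898T', 'N702Y', 'Q643E', 'T874P', 'V656P', 'W412L'] = ['C972E', 'F898T', 'W412L']

Answer: C972E,F898T,W412L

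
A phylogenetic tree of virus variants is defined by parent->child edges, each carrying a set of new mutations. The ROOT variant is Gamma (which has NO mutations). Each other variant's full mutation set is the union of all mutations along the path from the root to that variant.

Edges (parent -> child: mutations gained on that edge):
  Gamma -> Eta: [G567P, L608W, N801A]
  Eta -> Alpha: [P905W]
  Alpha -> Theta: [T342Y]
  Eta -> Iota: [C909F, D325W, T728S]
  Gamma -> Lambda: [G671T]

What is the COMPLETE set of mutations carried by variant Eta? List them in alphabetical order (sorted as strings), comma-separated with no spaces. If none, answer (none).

Answer: G567P,L608W,N801A

Derivation:
At Gamma: gained [] -> total []
At Eta: gained ['G567P', 'L608W', 'N801A'] -> total ['G567P', 'L608W', 'N801A']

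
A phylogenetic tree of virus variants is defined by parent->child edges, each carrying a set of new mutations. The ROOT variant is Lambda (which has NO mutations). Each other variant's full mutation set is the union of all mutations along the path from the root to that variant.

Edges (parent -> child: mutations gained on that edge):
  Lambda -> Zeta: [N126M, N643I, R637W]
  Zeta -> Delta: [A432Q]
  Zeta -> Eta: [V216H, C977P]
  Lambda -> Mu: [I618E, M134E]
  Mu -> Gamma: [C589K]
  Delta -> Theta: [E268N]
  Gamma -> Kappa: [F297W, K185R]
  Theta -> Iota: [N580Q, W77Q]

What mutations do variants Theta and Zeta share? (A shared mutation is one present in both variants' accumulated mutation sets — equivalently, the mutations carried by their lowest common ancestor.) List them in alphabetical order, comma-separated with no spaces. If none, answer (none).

Answer: N126M,N643I,R637W

Derivation:
Accumulating mutations along path to Theta:
  At Lambda: gained [] -> total []
  At Zeta: gained ['N126M', 'N643I', 'R637W'] -> total ['N126M', 'N643I', 'R637W']
  At Delta: gained ['A432Q'] -> total ['A432Q', 'N126M', 'N643I', 'R637W']
  At Theta: gained ['E268N'] -> total ['A432Q', 'E268N', 'N126M', 'N643I', 'R637W']
Mutations(Theta) = ['A432Q', 'E268N', 'N126M', 'N643I', 'R637W']
Accumulating mutations along path to Zeta:
  At Lambda: gained [] -> total []
  At Zeta: gained ['N126M', 'N643I', 'R637W'] -> total ['N126M', 'N643I', 'R637W']
Mutations(Zeta) = ['N126M', 'N643I', 'R637W']
Intersection: ['A432Q', 'E268N', 'N126M', 'N643I', 'R637W'] ∩ ['N126M', 'N643I', 'R637W'] = ['N126M', 'N643I', 'R637W']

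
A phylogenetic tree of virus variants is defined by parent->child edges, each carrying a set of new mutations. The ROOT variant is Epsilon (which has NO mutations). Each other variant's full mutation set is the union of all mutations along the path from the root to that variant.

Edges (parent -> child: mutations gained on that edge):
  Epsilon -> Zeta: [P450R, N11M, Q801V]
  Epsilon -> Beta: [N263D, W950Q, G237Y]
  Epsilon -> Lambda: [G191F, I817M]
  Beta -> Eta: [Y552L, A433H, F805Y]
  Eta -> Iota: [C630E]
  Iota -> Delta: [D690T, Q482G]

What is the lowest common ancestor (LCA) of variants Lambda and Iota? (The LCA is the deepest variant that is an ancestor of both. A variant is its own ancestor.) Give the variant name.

Path from root to Lambda: Epsilon -> Lambda
  ancestors of Lambda: {Epsilon, Lambda}
Path from root to Iota: Epsilon -> Beta -> Eta -> Iota
  ancestors of Iota: {Epsilon, Beta, Eta, Iota}
Common ancestors: {Epsilon}
Walk up from Iota: Iota (not in ancestors of Lambda), Eta (not in ancestors of Lambda), Beta (not in ancestors of Lambda), Epsilon (in ancestors of Lambda)
Deepest common ancestor (LCA) = Epsilon

Answer: Epsilon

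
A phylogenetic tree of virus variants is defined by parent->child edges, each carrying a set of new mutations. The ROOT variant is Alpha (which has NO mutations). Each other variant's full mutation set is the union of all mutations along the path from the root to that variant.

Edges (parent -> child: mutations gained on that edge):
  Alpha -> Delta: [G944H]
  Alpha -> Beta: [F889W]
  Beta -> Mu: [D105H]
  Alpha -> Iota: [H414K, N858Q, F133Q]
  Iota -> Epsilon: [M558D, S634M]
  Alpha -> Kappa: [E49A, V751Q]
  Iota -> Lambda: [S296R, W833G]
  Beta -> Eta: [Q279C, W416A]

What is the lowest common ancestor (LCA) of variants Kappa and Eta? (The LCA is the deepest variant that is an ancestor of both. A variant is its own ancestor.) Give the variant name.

Answer: Alpha

Derivation:
Path from root to Kappa: Alpha -> Kappa
  ancestors of Kappa: {Alpha, Kappa}
Path from root to Eta: Alpha -> Beta -> Eta
  ancestors of Eta: {Alpha, Beta, Eta}
Common ancestors: {Alpha}
Walk up from Eta: Eta (not in ancestors of Kappa), Beta (not in ancestors of Kappa), Alpha (in ancestors of Kappa)
Deepest common ancestor (LCA) = Alpha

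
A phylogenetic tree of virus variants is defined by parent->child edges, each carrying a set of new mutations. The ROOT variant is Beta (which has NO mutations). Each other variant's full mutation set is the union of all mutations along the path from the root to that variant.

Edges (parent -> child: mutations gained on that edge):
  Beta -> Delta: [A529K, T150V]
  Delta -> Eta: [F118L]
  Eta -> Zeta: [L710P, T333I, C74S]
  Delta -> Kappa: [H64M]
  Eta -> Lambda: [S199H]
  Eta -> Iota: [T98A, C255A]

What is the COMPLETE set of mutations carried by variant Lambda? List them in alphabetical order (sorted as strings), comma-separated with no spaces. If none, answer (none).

Answer: A529K,F118L,S199H,T150V

Derivation:
At Beta: gained [] -> total []
At Delta: gained ['A529K', 'T150V'] -> total ['A529K', 'T150V']
At Eta: gained ['F118L'] -> total ['A529K', 'F118L', 'T150V']
At Lambda: gained ['S199H'] -> total ['A529K', 'F118L', 'S199H', 'T150V']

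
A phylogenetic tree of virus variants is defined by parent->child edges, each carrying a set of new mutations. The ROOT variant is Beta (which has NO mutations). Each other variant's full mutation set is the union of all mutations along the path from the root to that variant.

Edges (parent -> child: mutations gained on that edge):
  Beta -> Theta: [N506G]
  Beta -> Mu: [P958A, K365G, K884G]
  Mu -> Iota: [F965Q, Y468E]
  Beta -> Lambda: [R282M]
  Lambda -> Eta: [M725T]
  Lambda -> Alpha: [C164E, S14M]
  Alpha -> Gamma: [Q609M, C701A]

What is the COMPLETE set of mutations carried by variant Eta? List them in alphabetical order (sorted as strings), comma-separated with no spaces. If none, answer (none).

At Beta: gained [] -> total []
At Lambda: gained ['R282M'] -> total ['R282M']
At Eta: gained ['M725T'] -> total ['M725T', 'R282M']

Answer: M725T,R282M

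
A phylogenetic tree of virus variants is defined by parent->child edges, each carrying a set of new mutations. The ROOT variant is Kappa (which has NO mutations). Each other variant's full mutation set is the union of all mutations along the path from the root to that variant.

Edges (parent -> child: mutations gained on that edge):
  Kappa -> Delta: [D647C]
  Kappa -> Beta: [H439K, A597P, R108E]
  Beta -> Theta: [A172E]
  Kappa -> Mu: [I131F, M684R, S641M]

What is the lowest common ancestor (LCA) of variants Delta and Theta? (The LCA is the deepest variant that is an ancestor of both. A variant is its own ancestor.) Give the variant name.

Path from root to Delta: Kappa -> Delta
  ancestors of Delta: {Kappa, Delta}
Path from root to Theta: Kappa -> Beta -> Theta
  ancestors of Theta: {Kappa, Beta, Theta}
Common ancestors: {Kappa}
Walk up from Theta: Theta (not in ancestors of Delta), Beta (not in ancestors of Delta), Kappa (in ancestors of Delta)
Deepest common ancestor (LCA) = Kappa

Answer: Kappa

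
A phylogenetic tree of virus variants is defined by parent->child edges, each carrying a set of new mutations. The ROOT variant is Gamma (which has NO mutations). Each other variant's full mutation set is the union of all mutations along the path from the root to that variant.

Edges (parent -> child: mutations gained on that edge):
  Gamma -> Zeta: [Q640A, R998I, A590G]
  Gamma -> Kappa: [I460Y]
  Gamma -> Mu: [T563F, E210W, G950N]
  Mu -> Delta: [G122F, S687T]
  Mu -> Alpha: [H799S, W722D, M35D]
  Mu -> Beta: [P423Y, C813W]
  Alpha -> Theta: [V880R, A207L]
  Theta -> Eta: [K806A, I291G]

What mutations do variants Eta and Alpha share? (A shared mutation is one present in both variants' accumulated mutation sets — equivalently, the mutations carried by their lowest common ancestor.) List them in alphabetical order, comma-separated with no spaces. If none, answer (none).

Answer: E210W,G950N,H799S,M35D,T563F,W722D

Derivation:
Accumulating mutations along path to Eta:
  At Gamma: gained [] -> total []
  At Mu: gained ['T563F', 'E210W', 'G950N'] -> total ['E210W', 'G950N', 'T563F']
  At Alpha: gained ['H799S', 'W722D', 'M35D'] -> total ['E210W', 'G950N', 'H799S', 'M35D', 'T563F', 'W722D']
  At Theta: gained ['V880R', 'A207L'] -> total ['A207L', 'E210W', 'G950N', 'H799S', 'M35D', 'T563F', 'V880R', 'W722D']
  At Eta: gained ['K806A', 'I291G'] -> total ['A207L', 'E210W', 'G950N', 'H799S', 'I291G', 'K806A', 'M35D', 'T563F', 'V880R', 'W722D']
Mutations(Eta) = ['A207L', 'E210W', 'G950N', 'H799S', 'I291G', 'K806A', 'M35D', 'T563F', 'V880R', 'W722D']
Accumulating mutations along path to Alpha:
  At Gamma: gained [] -> total []
  At Mu: gained ['T563F', 'E210W', 'G950N'] -> total ['E210W', 'G950N', 'T563F']
  At Alpha: gained ['H799S', 'W722D', 'M35D'] -> total ['E210W', 'G950N', 'H799S', 'M35D', 'T563F', 'W722D']
Mutations(Alpha) = ['E210W', 'G950N', 'H799S', 'M35D', 'T563F', 'W722D']
Intersection: ['A207L', 'E210W', 'G950N', 'H799S', 'I291G', 'K806A', 'M35D', 'T563F', 'V880R', 'W722D'] ∩ ['E210W', 'G950N', 'H799S', 'M35D', 'T563F', 'W722D'] = ['E210W', 'G950N', 'H799S', 'M35D', 'T563F', 'W722D']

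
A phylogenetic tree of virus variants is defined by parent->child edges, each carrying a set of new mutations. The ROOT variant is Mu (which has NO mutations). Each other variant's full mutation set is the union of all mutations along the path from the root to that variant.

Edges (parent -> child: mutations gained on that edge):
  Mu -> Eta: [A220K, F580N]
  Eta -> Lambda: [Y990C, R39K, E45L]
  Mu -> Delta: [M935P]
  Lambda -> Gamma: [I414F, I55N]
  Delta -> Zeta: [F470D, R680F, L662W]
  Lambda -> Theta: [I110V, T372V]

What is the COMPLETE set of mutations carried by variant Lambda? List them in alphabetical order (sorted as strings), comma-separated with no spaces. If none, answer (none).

At Mu: gained [] -> total []
At Eta: gained ['A220K', 'F580N'] -> total ['A220K', 'F580N']
At Lambda: gained ['Y990C', 'R39K', 'E45L'] -> total ['A220K', 'E45L', 'F580N', 'R39K', 'Y990C']

Answer: A220K,E45L,F580N,R39K,Y990C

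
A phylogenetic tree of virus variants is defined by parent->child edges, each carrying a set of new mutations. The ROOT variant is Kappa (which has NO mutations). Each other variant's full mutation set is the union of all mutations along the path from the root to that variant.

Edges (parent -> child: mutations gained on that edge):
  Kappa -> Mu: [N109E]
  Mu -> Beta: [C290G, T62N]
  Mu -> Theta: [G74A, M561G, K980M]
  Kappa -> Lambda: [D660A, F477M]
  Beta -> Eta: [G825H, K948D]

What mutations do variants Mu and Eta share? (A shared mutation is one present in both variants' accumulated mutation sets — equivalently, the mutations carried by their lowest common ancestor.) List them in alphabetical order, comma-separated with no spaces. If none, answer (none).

Answer: N109E

Derivation:
Accumulating mutations along path to Mu:
  At Kappa: gained [] -> total []
  At Mu: gained ['N109E'] -> total ['N109E']
Mutations(Mu) = ['N109E']
Accumulating mutations along path to Eta:
  At Kappa: gained [] -> total []
  At Mu: gained ['N109E'] -> total ['N109E']
  At Beta: gained ['C290G', 'T62N'] -> total ['C290G', 'N109E', 'T62N']
  At Eta: gained ['G825H', 'K948D'] -> total ['C290G', 'G825H', 'K948D', 'N109E', 'T62N']
Mutations(Eta) = ['C290G', 'G825H', 'K948D', 'N109E', 'T62N']
Intersection: ['N109E'] ∩ ['C290G', 'G825H', 'K948D', 'N109E', 'T62N'] = ['N109E']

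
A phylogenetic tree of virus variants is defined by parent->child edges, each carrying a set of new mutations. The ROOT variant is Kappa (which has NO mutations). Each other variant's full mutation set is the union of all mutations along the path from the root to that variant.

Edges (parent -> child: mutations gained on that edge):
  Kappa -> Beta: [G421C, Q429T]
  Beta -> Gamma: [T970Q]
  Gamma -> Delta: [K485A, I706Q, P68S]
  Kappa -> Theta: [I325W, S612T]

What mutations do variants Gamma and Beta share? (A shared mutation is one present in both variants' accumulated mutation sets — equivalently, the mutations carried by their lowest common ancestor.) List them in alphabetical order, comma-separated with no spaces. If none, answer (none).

Answer: G421C,Q429T

Derivation:
Accumulating mutations along path to Gamma:
  At Kappa: gained [] -> total []
  At Beta: gained ['G421C', 'Q429T'] -> total ['G421C', 'Q429T']
  At Gamma: gained ['T970Q'] -> total ['G421C', 'Q429T', 'T970Q']
Mutations(Gamma) = ['G421C', 'Q429T', 'T970Q']
Accumulating mutations along path to Beta:
  At Kappa: gained [] -> total []
  At Beta: gained ['G421C', 'Q429T'] -> total ['G421C', 'Q429T']
Mutations(Beta) = ['G421C', 'Q429T']
Intersection: ['G421C', 'Q429T', 'T970Q'] ∩ ['G421C', 'Q429T'] = ['G421C', 'Q429T']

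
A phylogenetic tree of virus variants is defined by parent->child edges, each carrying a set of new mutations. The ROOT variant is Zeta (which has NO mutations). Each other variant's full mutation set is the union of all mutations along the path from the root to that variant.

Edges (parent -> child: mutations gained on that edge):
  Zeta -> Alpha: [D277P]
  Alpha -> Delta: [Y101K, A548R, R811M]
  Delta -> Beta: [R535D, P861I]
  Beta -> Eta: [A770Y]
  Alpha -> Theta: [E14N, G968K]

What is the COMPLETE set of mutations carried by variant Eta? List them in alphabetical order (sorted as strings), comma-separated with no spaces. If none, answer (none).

Answer: A548R,A770Y,D277P,P861I,R535D,R811M,Y101K

Derivation:
At Zeta: gained [] -> total []
At Alpha: gained ['D277P'] -> total ['D277P']
At Delta: gained ['Y101K', 'A548R', 'R811M'] -> total ['A548R', 'D277P', 'R811M', 'Y101K']
At Beta: gained ['R535D', 'P861I'] -> total ['A548R', 'D277P', 'P861I', 'R535D', 'R811M', 'Y101K']
At Eta: gained ['A770Y'] -> total ['A548R', 'A770Y', 'D277P', 'P861I', 'R535D', 'R811M', 'Y101K']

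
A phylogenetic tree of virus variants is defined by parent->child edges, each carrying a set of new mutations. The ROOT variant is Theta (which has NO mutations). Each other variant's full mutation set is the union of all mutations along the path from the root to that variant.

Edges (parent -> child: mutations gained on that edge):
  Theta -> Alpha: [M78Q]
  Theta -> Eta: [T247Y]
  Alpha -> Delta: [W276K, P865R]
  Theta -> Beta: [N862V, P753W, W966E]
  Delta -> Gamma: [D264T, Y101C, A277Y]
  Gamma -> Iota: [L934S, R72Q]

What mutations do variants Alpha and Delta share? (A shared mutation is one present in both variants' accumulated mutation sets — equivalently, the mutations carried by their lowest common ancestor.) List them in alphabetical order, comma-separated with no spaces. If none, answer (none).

Answer: M78Q

Derivation:
Accumulating mutations along path to Alpha:
  At Theta: gained [] -> total []
  At Alpha: gained ['M78Q'] -> total ['M78Q']
Mutations(Alpha) = ['M78Q']
Accumulating mutations along path to Delta:
  At Theta: gained [] -> total []
  At Alpha: gained ['M78Q'] -> total ['M78Q']
  At Delta: gained ['W276K', 'P865R'] -> total ['M78Q', 'P865R', 'W276K']
Mutations(Delta) = ['M78Q', 'P865R', 'W276K']
Intersection: ['M78Q'] ∩ ['M78Q', 'P865R', 'W276K'] = ['M78Q']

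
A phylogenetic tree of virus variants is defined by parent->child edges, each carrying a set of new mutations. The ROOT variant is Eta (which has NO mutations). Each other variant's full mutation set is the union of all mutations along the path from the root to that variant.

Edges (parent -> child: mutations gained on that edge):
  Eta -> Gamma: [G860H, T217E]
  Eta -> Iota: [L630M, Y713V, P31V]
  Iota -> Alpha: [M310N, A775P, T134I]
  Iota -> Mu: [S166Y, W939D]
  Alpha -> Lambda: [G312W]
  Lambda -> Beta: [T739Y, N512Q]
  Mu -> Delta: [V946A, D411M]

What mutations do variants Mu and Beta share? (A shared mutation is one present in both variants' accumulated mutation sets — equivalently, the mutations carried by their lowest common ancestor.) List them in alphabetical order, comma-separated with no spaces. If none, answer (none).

Accumulating mutations along path to Mu:
  At Eta: gained [] -> total []
  At Iota: gained ['L630M', 'Y713V', 'P31V'] -> total ['L630M', 'P31V', 'Y713V']
  At Mu: gained ['S166Y', 'W939D'] -> total ['L630M', 'P31V', 'S166Y', 'W939D', 'Y713V']
Mutations(Mu) = ['L630M', 'P31V', 'S166Y', 'W939D', 'Y713V']
Accumulating mutations along path to Beta:
  At Eta: gained [] -> total []
  At Iota: gained ['L630M', 'Y713V', 'P31V'] -> total ['L630M', 'P31V', 'Y713V']
  At Alpha: gained ['M310N', 'A775P', 'T134I'] -> total ['A775P', 'L630M', 'M310N', 'P31V', 'T134I', 'Y713V']
  At Lambda: gained ['G312W'] -> total ['A775P', 'G312W', 'L630M', 'M310N', 'P31V', 'T134I', 'Y713V']
  At Beta: gained ['T739Y', 'N512Q'] -> total ['A775P', 'G312W', 'L630M', 'M310N', 'N512Q', 'P31V', 'T134I', 'T739Y', 'Y713V']
Mutations(Beta) = ['A775P', 'G312W', 'L630M', 'M310N', 'N512Q', 'P31V', 'T134I', 'T739Y', 'Y713V']
Intersection: ['L630M', 'P31V', 'S166Y', 'W939D', 'Y713V'] ∩ ['A775P', 'G312W', 'L630M', 'M310N', 'N512Q', 'P31V', 'T134I', 'T739Y', 'Y713V'] = ['L630M', 'P31V', 'Y713V']

Answer: L630M,P31V,Y713V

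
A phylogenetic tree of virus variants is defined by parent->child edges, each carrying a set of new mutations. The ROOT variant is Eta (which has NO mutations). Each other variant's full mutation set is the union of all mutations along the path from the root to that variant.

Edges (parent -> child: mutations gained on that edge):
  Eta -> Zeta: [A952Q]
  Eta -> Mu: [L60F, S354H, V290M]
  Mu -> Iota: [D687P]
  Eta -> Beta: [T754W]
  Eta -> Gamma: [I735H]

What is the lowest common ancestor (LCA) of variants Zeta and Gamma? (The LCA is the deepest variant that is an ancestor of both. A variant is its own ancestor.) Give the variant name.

Path from root to Zeta: Eta -> Zeta
  ancestors of Zeta: {Eta, Zeta}
Path from root to Gamma: Eta -> Gamma
  ancestors of Gamma: {Eta, Gamma}
Common ancestors: {Eta}
Walk up from Gamma: Gamma (not in ancestors of Zeta), Eta (in ancestors of Zeta)
Deepest common ancestor (LCA) = Eta

Answer: Eta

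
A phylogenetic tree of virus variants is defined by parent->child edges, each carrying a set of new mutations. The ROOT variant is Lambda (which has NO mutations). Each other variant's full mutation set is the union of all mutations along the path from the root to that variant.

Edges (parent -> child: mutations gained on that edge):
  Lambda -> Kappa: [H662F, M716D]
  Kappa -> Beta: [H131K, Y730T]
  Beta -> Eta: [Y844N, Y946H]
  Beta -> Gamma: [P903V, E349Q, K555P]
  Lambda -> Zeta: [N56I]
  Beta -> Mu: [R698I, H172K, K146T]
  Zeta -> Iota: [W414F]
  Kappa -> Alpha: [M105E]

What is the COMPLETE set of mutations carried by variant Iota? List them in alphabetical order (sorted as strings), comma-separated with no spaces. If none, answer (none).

At Lambda: gained [] -> total []
At Zeta: gained ['N56I'] -> total ['N56I']
At Iota: gained ['W414F'] -> total ['N56I', 'W414F']

Answer: N56I,W414F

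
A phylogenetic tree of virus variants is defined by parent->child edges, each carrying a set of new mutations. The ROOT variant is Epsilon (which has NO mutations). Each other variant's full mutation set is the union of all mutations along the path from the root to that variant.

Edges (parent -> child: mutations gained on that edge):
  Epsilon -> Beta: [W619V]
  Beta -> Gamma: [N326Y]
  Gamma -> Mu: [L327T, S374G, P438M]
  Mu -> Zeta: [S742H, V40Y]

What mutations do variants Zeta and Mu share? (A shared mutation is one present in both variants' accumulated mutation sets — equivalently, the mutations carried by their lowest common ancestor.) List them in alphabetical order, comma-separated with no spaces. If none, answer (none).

Answer: L327T,N326Y,P438M,S374G,W619V

Derivation:
Accumulating mutations along path to Zeta:
  At Epsilon: gained [] -> total []
  At Beta: gained ['W619V'] -> total ['W619V']
  At Gamma: gained ['N326Y'] -> total ['N326Y', 'W619V']
  At Mu: gained ['L327T', 'S374G', 'P438M'] -> total ['L327T', 'N326Y', 'P438M', 'S374G', 'W619V']
  At Zeta: gained ['S742H', 'V40Y'] -> total ['L327T', 'N326Y', 'P438M', 'S374G', 'S742H', 'V40Y', 'W619V']
Mutations(Zeta) = ['L327T', 'N326Y', 'P438M', 'S374G', 'S742H', 'V40Y', 'W619V']
Accumulating mutations along path to Mu:
  At Epsilon: gained [] -> total []
  At Beta: gained ['W619V'] -> total ['W619V']
  At Gamma: gained ['N326Y'] -> total ['N326Y', 'W619V']
  At Mu: gained ['L327T', 'S374G', 'P438M'] -> total ['L327T', 'N326Y', 'P438M', 'S374G', 'W619V']
Mutations(Mu) = ['L327T', 'N326Y', 'P438M', 'S374G', 'W619V']
Intersection: ['L327T', 'N326Y', 'P438M', 'S374G', 'S742H', 'V40Y', 'W619V'] ∩ ['L327T', 'N326Y', 'P438M', 'S374G', 'W619V'] = ['L327T', 'N326Y', 'P438M', 'S374G', 'W619V']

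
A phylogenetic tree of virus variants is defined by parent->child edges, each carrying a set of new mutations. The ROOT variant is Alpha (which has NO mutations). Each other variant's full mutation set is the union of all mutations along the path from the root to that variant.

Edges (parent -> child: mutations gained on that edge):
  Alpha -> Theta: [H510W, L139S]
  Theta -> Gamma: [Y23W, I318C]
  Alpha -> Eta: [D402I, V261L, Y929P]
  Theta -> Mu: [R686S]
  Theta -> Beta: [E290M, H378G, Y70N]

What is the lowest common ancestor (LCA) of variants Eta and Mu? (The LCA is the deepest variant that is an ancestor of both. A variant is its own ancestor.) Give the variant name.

Answer: Alpha

Derivation:
Path from root to Eta: Alpha -> Eta
  ancestors of Eta: {Alpha, Eta}
Path from root to Mu: Alpha -> Theta -> Mu
  ancestors of Mu: {Alpha, Theta, Mu}
Common ancestors: {Alpha}
Walk up from Mu: Mu (not in ancestors of Eta), Theta (not in ancestors of Eta), Alpha (in ancestors of Eta)
Deepest common ancestor (LCA) = Alpha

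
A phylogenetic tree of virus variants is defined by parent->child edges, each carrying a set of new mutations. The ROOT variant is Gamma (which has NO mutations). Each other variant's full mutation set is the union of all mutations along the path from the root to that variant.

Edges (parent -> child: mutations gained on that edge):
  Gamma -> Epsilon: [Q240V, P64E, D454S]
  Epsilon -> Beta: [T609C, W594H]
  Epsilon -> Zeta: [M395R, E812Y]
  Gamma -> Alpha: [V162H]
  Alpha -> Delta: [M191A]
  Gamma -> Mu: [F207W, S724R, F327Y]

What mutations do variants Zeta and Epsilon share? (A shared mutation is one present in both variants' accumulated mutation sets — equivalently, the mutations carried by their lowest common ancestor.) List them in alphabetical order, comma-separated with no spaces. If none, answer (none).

Answer: D454S,P64E,Q240V

Derivation:
Accumulating mutations along path to Zeta:
  At Gamma: gained [] -> total []
  At Epsilon: gained ['Q240V', 'P64E', 'D454S'] -> total ['D454S', 'P64E', 'Q240V']
  At Zeta: gained ['M395R', 'E812Y'] -> total ['D454S', 'E812Y', 'M395R', 'P64E', 'Q240V']
Mutations(Zeta) = ['D454S', 'E812Y', 'M395R', 'P64E', 'Q240V']
Accumulating mutations along path to Epsilon:
  At Gamma: gained [] -> total []
  At Epsilon: gained ['Q240V', 'P64E', 'D454S'] -> total ['D454S', 'P64E', 'Q240V']
Mutations(Epsilon) = ['D454S', 'P64E', 'Q240V']
Intersection: ['D454S', 'E812Y', 'M395R', 'P64E', 'Q240V'] ∩ ['D454S', 'P64E', 'Q240V'] = ['D454S', 'P64E', 'Q240V']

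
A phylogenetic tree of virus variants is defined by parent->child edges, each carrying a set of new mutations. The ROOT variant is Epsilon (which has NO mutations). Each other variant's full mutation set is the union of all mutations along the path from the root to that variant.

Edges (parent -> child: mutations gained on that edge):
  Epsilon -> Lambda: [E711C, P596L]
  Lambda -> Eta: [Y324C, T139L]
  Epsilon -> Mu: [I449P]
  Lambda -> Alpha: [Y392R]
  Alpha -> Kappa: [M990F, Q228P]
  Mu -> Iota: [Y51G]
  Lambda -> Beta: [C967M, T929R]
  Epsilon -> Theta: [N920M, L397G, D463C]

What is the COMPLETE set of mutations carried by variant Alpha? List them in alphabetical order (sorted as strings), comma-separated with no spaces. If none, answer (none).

Answer: E711C,P596L,Y392R

Derivation:
At Epsilon: gained [] -> total []
At Lambda: gained ['E711C', 'P596L'] -> total ['E711C', 'P596L']
At Alpha: gained ['Y392R'] -> total ['E711C', 'P596L', 'Y392R']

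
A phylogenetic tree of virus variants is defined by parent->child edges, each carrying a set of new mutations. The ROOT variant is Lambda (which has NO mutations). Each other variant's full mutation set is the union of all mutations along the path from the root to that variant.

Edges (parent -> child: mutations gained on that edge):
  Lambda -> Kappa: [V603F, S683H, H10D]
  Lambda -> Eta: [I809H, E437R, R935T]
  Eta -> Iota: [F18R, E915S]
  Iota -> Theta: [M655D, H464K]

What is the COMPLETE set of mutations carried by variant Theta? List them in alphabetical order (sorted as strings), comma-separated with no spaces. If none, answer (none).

Answer: E437R,E915S,F18R,H464K,I809H,M655D,R935T

Derivation:
At Lambda: gained [] -> total []
At Eta: gained ['I809H', 'E437R', 'R935T'] -> total ['E437R', 'I809H', 'R935T']
At Iota: gained ['F18R', 'E915S'] -> total ['E437R', 'E915S', 'F18R', 'I809H', 'R935T']
At Theta: gained ['M655D', 'H464K'] -> total ['E437R', 'E915S', 'F18R', 'H464K', 'I809H', 'M655D', 'R935T']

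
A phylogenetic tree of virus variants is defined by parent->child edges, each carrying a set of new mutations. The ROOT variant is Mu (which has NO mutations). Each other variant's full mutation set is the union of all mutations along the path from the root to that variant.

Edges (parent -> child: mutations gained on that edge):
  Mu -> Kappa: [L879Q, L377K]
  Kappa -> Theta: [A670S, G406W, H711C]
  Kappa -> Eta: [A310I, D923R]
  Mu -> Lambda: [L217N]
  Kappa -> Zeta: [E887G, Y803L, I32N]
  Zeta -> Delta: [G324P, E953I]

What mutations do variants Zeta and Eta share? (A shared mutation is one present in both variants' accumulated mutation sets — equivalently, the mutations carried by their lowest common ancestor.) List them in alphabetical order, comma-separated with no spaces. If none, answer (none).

Accumulating mutations along path to Zeta:
  At Mu: gained [] -> total []
  At Kappa: gained ['L879Q', 'L377K'] -> total ['L377K', 'L879Q']
  At Zeta: gained ['E887G', 'Y803L', 'I32N'] -> total ['E887G', 'I32N', 'L377K', 'L879Q', 'Y803L']
Mutations(Zeta) = ['E887G', 'I32N', 'L377K', 'L879Q', 'Y803L']
Accumulating mutations along path to Eta:
  At Mu: gained [] -> total []
  At Kappa: gained ['L879Q', 'L377K'] -> total ['L377K', 'L879Q']
  At Eta: gained ['A310I', 'D923R'] -> total ['A310I', 'D923R', 'L377K', 'L879Q']
Mutations(Eta) = ['A310I', 'D923R', 'L377K', 'L879Q']
Intersection: ['E887G', 'I32N', 'L377K', 'L879Q', 'Y803L'] ∩ ['A310I', 'D923R', 'L377K', 'L879Q'] = ['L377K', 'L879Q']

Answer: L377K,L879Q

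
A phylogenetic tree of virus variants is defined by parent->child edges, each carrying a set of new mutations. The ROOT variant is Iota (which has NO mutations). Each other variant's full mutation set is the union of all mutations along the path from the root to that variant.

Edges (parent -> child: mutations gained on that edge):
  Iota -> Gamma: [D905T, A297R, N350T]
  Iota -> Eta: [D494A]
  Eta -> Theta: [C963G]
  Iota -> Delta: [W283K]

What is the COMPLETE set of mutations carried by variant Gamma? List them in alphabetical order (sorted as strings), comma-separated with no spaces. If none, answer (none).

At Iota: gained [] -> total []
At Gamma: gained ['D905T', 'A297R', 'N350T'] -> total ['A297R', 'D905T', 'N350T']

Answer: A297R,D905T,N350T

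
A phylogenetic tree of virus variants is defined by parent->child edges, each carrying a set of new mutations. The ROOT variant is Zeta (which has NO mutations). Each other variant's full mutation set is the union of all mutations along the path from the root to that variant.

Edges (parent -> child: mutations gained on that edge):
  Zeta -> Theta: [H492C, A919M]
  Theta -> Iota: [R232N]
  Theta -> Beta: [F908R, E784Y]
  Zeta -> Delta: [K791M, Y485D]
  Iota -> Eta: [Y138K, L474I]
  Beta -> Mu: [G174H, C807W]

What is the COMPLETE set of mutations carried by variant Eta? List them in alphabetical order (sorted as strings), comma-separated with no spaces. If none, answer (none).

Answer: A919M,H492C,L474I,R232N,Y138K

Derivation:
At Zeta: gained [] -> total []
At Theta: gained ['H492C', 'A919M'] -> total ['A919M', 'H492C']
At Iota: gained ['R232N'] -> total ['A919M', 'H492C', 'R232N']
At Eta: gained ['Y138K', 'L474I'] -> total ['A919M', 'H492C', 'L474I', 'R232N', 'Y138K']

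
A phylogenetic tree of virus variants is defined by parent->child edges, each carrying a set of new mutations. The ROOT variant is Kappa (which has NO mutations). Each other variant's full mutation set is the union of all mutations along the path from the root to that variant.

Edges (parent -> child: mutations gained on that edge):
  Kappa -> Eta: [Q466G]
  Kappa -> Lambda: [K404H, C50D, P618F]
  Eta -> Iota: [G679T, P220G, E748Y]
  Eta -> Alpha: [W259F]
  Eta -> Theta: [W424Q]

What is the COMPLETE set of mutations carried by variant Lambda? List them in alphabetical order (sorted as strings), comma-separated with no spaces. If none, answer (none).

At Kappa: gained [] -> total []
At Lambda: gained ['K404H', 'C50D', 'P618F'] -> total ['C50D', 'K404H', 'P618F']

Answer: C50D,K404H,P618F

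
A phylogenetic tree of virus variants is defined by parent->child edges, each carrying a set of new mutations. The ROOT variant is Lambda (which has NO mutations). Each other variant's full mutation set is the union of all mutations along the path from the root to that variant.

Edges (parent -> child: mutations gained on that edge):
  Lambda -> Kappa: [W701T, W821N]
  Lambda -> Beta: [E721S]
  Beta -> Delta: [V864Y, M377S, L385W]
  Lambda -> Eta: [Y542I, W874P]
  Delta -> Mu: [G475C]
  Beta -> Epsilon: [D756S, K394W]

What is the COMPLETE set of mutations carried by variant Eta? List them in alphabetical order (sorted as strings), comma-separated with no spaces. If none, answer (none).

Answer: W874P,Y542I

Derivation:
At Lambda: gained [] -> total []
At Eta: gained ['Y542I', 'W874P'] -> total ['W874P', 'Y542I']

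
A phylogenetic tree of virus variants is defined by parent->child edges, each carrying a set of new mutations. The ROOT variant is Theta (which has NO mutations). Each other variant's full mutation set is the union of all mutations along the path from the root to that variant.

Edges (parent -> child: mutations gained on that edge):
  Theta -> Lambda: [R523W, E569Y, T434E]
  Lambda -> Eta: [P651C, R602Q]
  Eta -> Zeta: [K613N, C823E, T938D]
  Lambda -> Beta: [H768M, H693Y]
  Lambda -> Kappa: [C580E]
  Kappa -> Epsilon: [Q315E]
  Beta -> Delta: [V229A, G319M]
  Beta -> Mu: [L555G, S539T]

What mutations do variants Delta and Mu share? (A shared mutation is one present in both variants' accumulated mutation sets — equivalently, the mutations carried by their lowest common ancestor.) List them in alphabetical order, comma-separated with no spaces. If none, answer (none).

Accumulating mutations along path to Delta:
  At Theta: gained [] -> total []
  At Lambda: gained ['R523W', 'E569Y', 'T434E'] -> total ['E569Y', 'R523W', 'T434E']
  At Beta: gained ['H768M', 'H693Y'] -> total ['E569Y', 'H693Y', 'H768M', 'R523W', 'T434E']
  At Delta: gained ['V229A', 'G319M'] -> total ['E569Y', 'G319M', 'H693Y', 'H768M', 'R523W', 'T434E', 'V229A']
Mutations(Delta) = ['E569Y', 'G319M', 'H693Y', 'H768M', 'R523W', 'T434E', 'V229A']
Accumulating mutations along path to Mu:
  At Theta: gained [] -> total []
  At Lambda: gained ['R523W', 'E569Y', 'T434E'] -> total ['E569Y', 'R523W', 'T434E']
  At Beta: gained ['H768M', 'H693Y'] -> total ['E569Y', 'H693Y', 'H768M', 'R523W', 'T434E']
  At Mu: gained ['L555G', 'S539T'] -> total ['E569Y', 'H693Y', 'H768M', 'L555G', 'R523W', 'S539T', 'T434E']
Mutations(Mu) = ['E569Y', 'H693Y', 'H768M', 'L555G', 'R523W', 'S539T', 'T434E']
Intersection: ['E569Y', 'G319M', 'H693Y', 'H768M', 'R523W', 'T434E', 'V229A'] ∩ ['E569Y', 'H693Y', 'H768M', 'L555G', 'R523W', 'S539T', 'T434E'] = ['E569Y', 'H693Y', 'H768M', 'R523W', 'T434E']

Answer: E569Y,H693Y,H768M,R523W,T434E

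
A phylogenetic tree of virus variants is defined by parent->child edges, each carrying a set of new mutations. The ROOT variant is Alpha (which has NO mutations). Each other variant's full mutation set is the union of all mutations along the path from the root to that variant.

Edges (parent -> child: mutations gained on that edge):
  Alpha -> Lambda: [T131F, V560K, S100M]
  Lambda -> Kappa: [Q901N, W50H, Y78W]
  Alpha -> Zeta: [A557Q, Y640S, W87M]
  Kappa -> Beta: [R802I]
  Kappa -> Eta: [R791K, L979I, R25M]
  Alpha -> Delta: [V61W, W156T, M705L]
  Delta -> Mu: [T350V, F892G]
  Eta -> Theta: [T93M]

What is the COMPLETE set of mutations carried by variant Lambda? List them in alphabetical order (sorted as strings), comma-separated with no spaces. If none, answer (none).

At Alpha: gained [] -> total []
At Lambda: gained ['T131F', 'V560K', 'S100M'] -> total ['S100M', 'T131F', 'V560K']

Answer: S100M,T131F,V560K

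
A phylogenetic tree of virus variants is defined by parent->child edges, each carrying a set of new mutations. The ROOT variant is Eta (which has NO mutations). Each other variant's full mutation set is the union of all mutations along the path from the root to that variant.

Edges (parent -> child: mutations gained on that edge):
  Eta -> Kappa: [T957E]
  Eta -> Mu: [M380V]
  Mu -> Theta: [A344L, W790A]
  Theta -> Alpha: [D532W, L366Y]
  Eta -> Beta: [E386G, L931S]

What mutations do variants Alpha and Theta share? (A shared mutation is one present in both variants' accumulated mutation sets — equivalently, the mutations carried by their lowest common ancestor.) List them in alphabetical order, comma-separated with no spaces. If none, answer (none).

Answer: A344L,M380V,W790A

Derivation:
Accumulating mutations along path to Alpha:
  At Eta: gained [] -> total []
  At Mu: gained ['M380V'] -> total ['M380V']
  At Theta: gained ['A344L', 'W790A'] -> total ['A344L', 'M380V', 'W790A']
  At Alpha: gained ['D532W', 'L366Y'] -> total ['A344L', 'D532W', 'L366Y', 'M380V', 'W790A']
Mutations(Alpha) = ['A344L', 'D532W', 'L366Y', 'M380V', 'W790A']
Accumulating mutations along path to Theta:
  At Eta: gained [] -> total []
  At Mu: gained ['M380V'] -> total ['M380V']
  At Theta: gained ['A344L', 'W790A'] -> total ['A344L', 'M380V', 'W790A']
Mutations(Theta) = ['A344L', 'M380V', 'W790A']
Intersection: ['A344L', 'D532W', 'L366Y', 'M380V', 'W790A'] ∩ ['A344L', 'M380V', 'W790A'] = ['A344L', 'M380V', 'W790A']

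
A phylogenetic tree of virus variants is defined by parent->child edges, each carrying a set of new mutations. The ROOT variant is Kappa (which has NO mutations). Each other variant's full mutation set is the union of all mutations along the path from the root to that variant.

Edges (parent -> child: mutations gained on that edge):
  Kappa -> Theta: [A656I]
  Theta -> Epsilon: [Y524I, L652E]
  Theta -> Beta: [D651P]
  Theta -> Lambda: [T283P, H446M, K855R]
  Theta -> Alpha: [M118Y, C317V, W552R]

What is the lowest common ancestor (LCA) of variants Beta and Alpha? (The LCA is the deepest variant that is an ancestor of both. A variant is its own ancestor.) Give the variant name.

Answer: Theta

Derivation:
Path from root to Beta: Kappa -> Theta -> Beta
  ancestors of Beta: {Kappa, Theta, Beta}
Path from root to Alpha: Kappa -> Theta -> Alpha
  ancestors of Alpha: {Kappa, Theta, Alpha}
Common ancestors: {Kappa, Theta}
Walk up from Alpha: Alpha (not in ancestors of Beta), Theta (in ancestors of Beta), Kappa (in ancestors of Beta)
Deepest common ancestor (LCA) = Theta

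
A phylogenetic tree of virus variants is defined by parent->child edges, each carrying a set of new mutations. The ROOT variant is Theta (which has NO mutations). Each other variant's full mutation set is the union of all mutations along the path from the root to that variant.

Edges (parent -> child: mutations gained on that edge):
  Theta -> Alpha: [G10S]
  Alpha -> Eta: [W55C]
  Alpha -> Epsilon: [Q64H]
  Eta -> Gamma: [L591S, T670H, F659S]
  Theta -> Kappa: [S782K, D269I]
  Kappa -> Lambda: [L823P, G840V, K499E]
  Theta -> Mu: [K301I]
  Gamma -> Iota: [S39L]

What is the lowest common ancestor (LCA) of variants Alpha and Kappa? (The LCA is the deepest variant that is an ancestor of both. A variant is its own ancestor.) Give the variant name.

Answer: Theta

Derivation:
Path from root to Alpha: Theta -> Alpha
  ancestors of Alpha: {Theta, Alpha}
Path from root to Kappa: Theta -> Kappa
  ancestors of Kappa: {Theta, Kappa}
Common ancestors: {Theta}
Walk up from Kappa: Kappa (not in ancestors of Alpha), Theta (in ancestors of Alpha)
Deepest common ancestor (LCA) = Theta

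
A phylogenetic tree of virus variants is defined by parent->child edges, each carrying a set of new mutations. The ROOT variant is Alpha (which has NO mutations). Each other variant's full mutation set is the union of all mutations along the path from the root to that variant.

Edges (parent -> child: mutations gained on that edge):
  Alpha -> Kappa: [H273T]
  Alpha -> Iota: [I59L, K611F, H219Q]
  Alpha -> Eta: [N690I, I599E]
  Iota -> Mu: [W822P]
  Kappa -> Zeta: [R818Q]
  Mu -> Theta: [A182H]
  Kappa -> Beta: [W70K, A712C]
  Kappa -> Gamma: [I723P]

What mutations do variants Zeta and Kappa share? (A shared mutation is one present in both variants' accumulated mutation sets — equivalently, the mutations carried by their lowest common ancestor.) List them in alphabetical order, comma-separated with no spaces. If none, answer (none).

Answer: H273T

Derivation:
Accumulating mutations along path to Zeta:
  At Alpha: gained [] -> total []
  At Kappa: gained ['H273T'] -> total ['H273T']
  At Zeta: gained ['R818Q'] -> total ['H273T', 'R818Q']
Mutations(Zeta) = ['H273T', 'R818Q']
Accumulating mutations along path to Kappa:
  At Alpha: gained [] -> total []
  At Kappa: gained ['H273T'] -> total ['H273T']
Mutations(Kappa) = ['H273T']
Intersection: ['H273T', 'R818Q'] ∩ ['H273T'] = ['H273T']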